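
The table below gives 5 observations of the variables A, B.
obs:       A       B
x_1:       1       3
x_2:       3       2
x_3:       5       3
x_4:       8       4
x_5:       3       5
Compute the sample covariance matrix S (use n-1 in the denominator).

Step 1 — column means:
  mean(A) = (1 + 3 + 5 + 8 + 3) / 5 = 20/5 = 4
  mean(B) = (3 + 2 + 3 + 4 + 5) / 5 = 17/5 = 3.4

Step 2 — sample covariance S[i,j] = (1/(n-1)) · Σ_k (x_{k,i} - mean_i) · (x_{k,j} - mean_j), with n-1 = 4.
  S[A,A] = ((-3)·(-3) + (-1)·(-1) + (1)·(1) + (4)·(4) + (-1)·(-1)) / 4 = 28/4 = 7
  S[A,B] = ((-3)·(-0.4) + (-1)·(-1.4) + (1)·(-0.4) + (4)·(0.6) + (-1)·(1.6)) / 4 = 3/4 = 0.75
  S[B,B] = ((-0.4)·(-0.4) + (-1.4)·(-1.4) + (-0.4)·(-0.4) + (0.6)·(0.6) + (1.6)·(1.6)) / 4 = 5.2/4 = 1.3

S is symmetric (S[j,i] = S[i,j]). Assembling:

S = [[7, 0.75],
 [0.75, 1.3]]


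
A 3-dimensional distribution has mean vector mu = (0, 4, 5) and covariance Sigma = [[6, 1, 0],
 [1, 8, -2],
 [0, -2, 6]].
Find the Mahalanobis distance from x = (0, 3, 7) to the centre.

Step 1 — centre the observation: (x - mu) = (0, -1, 2).

Step 2 — invert Sigma (cofactor / det for 3×3, or solve directly):
  Sigma^{-1} = [[0.1705, -0.0233, -0.0078],
 [-0.0233, 0.1395, 0.0465],
 [-0.0078, 0.0465, 0.1822]].

Step 3 — form the quadratic (x - mu)^T · Sigma^{-1} · (x - mu):
  Sigma^{-1} · (x - mu) = (0.0078, -0.0465, 0.3178).
  (x - mu)^T · [Sigma^{-1} · (x - mu)] = (0)·(0.0078) + (-1)·(-0.0465) + (2)·(0.3178) = 0.6822.

Step 4 — take square root: d = √(0.6822) ≈ 0.8259.

d(x, mu) = √(0.6822) ≈ 0.8259


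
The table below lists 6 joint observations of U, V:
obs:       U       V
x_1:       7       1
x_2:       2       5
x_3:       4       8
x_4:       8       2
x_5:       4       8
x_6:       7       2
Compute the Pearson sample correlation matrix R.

Step 1 — column means:
  mean(U) = (7 + 2 + 4 + 8 + 4 + 7) / 6 = 32/6 = 5.3333
  mean(V) = (1 + 5 + 8 + 2 + 8 + 2) / 6 = 26/6 = 4.3333

Step 2 — sample variances and covariances s[i,j] = (1/(n-1)) · Σ_k (x_{k,i} - mean_i) · (x_{k,j} - mean_j), with n-1 = 5:
  s[U,U] = ((1.6667)·(1.6667) + (-3.3333)·(-3.3333) + (-1.3333)·(-1.3333) + (2.6667)·(2.6667) + (-1.3333)·(-1.3333) + (1.6667)·(1.6667)) / 5 = 27.3333/5 = 5.4667
  s[U,V] = ((1.6667)·(-3.3333) + (-3.3333)·(0.6667) + (-1.3333)·(3.6667) + (2.6667)·(-2.3333) + (-1.3333)·(3.6667) + (1.6667)·(-2.3333)) / 5 = -27.6667/5 = -5.5333
  s[V,V] = ((-3.3333)·(-3.3333) + (0.6667)·(0.6667) + (3.6667)·(3.6667) + (-2.3333)·(-2.3333) + (3.6667)·(3.6667) + (-2.3333)·(-2.3333)) / 5 = 49.3333/5 = 9.8667
  Sample standard deviations s_i = √(s[i,i]):
  s(U) = √(5.4667) = 2.3381
  s(V) = √(9.8667) = 3.1411

Step 3 — r_{ij} = s_{ij} / (s_i · s_j):
  r[U,U] = 1 (diagonal).
  r[U,V] = -5.5333 / (2.3381 · 3.1411) = -5.5333 / 7.3442 = -0.7534
  r[V,V] = 1 (diagonal).

R is symmetric with unit diagonal. Assembling:

R = [[1, -0.7534],
 [-0.7534, 1]]


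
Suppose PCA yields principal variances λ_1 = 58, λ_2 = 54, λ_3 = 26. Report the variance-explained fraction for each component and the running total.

Step 1 — total variance = trace(Sigma) = Σ λ_i = 58 + 54 + 26 = 138.

Step 2 — fraction explained by component i = λ_i / Σ λ:
  PC1: 58/138 = 0.4203
  PC2: 54/138 = 0.3913
  PC3: 26/138 = 0.1884

Step 3 — cumulative fraction after k components = (λ_1 + ... + λ_k) / Σ λ:
  k = 1: 58/138 = 0.4203
  k = 2: (58 + 54)/138 = 112/138 = 0.8116
  k = 3: (58 + 54 + 26)/138 = 138/138 = 1

Summary (fraction, with percent):

explained: PC1 0.4203 (42.03%), PC2 0.3913 (39.13%), PC3 0.1884 (18.84%);  cumulative: 0.4203, 0.8116, 1


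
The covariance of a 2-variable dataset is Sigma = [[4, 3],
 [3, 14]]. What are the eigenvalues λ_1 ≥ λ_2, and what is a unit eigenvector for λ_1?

Step 1 — characteristic polynomial of 2×2 Sigma:
  det(Sigma - λI) = λ² - trace · λ + det = 0.
  trace = 4 + 14 = 18, det = 4·14 - (3)² = 47.
Step 2 — discriminant:
  Δ = trace² - 4·det = 324 - 188 = 136.
Step 3 — eigenvalues:
  λ = (trace ± √Δ)/2 = (18 ± 11.6619)/2,
  λ_1 = 14.831,  λ_2 = 3.169.

Step 4 — unit eigenvector for λ_1: solve (Sigma - λ_1 I)v = 0. First row:
  (4 - 14.831)·v_x + (3)·v_y = 0, i.e. (-10.831)·v_x + (3)·v_y = 0,
  so v ∝ (b, λ_1 - a) = (3, 10.831) = u.
  ||u|| = √((3)² + (10.831)²) = √(126.3095) ≈ 11.2388,
  v_1 = u/||u|| ≈ (0.2669, 0.9637) (||v_1|| = 1).

λ_1 = 14.831,  λ_2 = 3.169;  v_1 ≈ (0.2669, 0.9637)


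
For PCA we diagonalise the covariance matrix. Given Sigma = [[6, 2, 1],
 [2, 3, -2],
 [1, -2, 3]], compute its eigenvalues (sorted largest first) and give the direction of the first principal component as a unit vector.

Step 1 — characteristic polynomial p(λ) = det(λI - Sigma) = λ³ - tr·λ² + c_1·λ - det, where tr = trace, c_1 = sum of the principal 2×2 minors, det = det(Sigma):
  tr = 6 + 3 + 3 = 12,
  c_1 = (6·3 - (2)²) + (6·3 - (1)²) + (3·3 - (-2)²) = 14 + 17 + 5 = 36,
  det = 6·(3·3 - (-2)²) - (2)·((2)·3 - (-2)·(1)) + (1)·((2)·(-2) - 3·(1)) = 6·(5) - (2)·(8) + (1)·(-7) = 7.
  So p(λ) = λ³ - 12λ² + 36λ - 7.
Step 2 — look for an integer root (rational root theorem: any rational root is an integer divisor of 7). Testing λ = 7:
  p(7) = 343 - 588 + 252 - 7 = 0  ✓
  Dividing out (λ - 7): p(λ) = (λ - 7)(λ² - 5λ + 1).
Step 3 — remaining eigenvalues from the quadratic λ² - 5λ + 1 = 0:
  Δ = 5² - 4·1 = 25 - 4 = 21,  λ = (5 ± √21)/2 = (5 ± 4.5826)/2 ≈ 4.7913 or 0.2087.
  Sorted: λ_1 = 7,  λ_2 = 4.7913,  λ_3 = 0.2087  (check: sum = 12 = tr ✓).

Step 4 — unit eigenvector for λ_1 = 7: v spans the null space of (Sigma - λ_1 I), whose rows are
  r_1 = (-1, 2, 1),  r_2 = (2, -4, -2),  r_3 = (1, -2, -4).
  v is orthogonal to every row, so take v ∝ r_1 × r_3 = ((2)·(-4) - (1)·(-2), (1)·(1) - (-1)·(-4), (-1)·(-2) - (2)·(1)) = (-6, -3, 0).
  Rescale (divide by 3; multiply by -1 so the first nonzero entry is positive): u = (2, 1, 0).
  ||u|| = √((2)² + (1)² + (0)²) = √(5) ≈ 2.2361,  v_1 = u/||u|| ≈ (0.8944, 0.4472, 0) (||v_1|| = 1).

λ_1 = 7,  λ_2 = 4.7913,  λ_3 = 0.2087;  v_1 ≈ (0.8944, 0.4472, 0)


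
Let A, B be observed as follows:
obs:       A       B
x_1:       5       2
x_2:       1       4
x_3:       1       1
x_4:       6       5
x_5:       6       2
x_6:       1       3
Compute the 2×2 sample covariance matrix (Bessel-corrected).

Step 1 — column means:
  mean(A) = (5 + 1 + 1 + 6 + 6 + 1) / 6 = 20/6 = 3.3333
  mean(B) = (2 + 4 + 1 + 5 + 2 + 3) / 6 = 17/6 = 2.8333

Step 2 — sample covariance S[i,j] = (1/(n-1)) · Σ_k (x_{k,i} - mean_i) · (x_{k,j} - mean_j), with n-1 = 5.
  S[A,A] = ((1.6667)·(1.6667) + (-2.3333)·(-2.3333) + (-2.3333)·(-2.3333) + (2.6667)·(2.6667) + (2.6667)·(2.6667) + (-2.3333)·(-2.3333)) / 5 = 33.3333/5 = 6.6667
  S[A,B] = ((1.6667)·(-0.8333) + (-2.3333)·(1.1667) + (-2.3333)·(-1.8333) + (2.6667)·(2.1667) + (2.6667)·(-0.8333) + (-2.3333)·(0.1667)) / 5 = 3.3333/5 = 0.6667
  S[B,B] = ((-0.8333)·(-0.8333) + (1.1667)·(1.1667) + (-1.8333)·(-1.8333) + (2.1667)·(2.1667) + (-0.8333)·(-0.8333) + (0.1667)·(0.1667)) / 5 = 10.8333/5 = 2.1667

S is symmetric (S[j,i] = S[i,j]). Assembling:

S = [[6.6667, 0.6667],
 [0.6667, 2.1667]]


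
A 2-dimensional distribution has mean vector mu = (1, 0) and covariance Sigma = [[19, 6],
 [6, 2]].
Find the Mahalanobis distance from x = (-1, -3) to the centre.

Step 1 — centre the observation: (x - mu) = (-2, -3).

Step 2 — invert Sigma. det(Sigma) = 19·2 - (6)² = 2.
  Sigma^{-1} = (1/det) · [[d, -b], [-b, a]] = [[1, -3],
 [-3, 9.5]].

Step 3 — form the quadratic (x - mu)^T · Sigma^{-1} · (x - mu):
  Sigma^{-1} · (x - mu) = (7, -22.5).
  (x - mu)^T · [Sigma^{-1} · (x - mu)] = (-2)·(7) + (-3)·(-22.5) = 53.5.

Step 4 — take square root: d = √(53.5) ≈ 7.3144.

d(x, mu) = √(53.5) ≈ 7.3144


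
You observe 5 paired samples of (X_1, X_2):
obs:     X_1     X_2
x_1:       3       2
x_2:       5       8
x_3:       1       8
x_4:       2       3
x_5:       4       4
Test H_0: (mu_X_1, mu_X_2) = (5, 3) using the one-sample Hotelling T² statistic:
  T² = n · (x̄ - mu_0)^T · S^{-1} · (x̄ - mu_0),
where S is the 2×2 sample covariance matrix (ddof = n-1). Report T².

Step 1 — sample mean vector:
  mean(X_1) = (3 + 5 + 1 + 2 + 4) / 5 = 15/5 = 3
  mean(X_2) = (2 + 8 + 8 + 3 + 4) / 5 = 25/5 = 5
  x̄ = (3, 5),  deviation x̄ - mu_0 = (3, 5) - (5, 3) = (-2, 2).

Step 2 — sample covariance matrix, S[i,j] = (1/(n-1)) · Σ_k (x_{k,i} - mean_i) · (x_{k,j} - mean_j), divisor n-1 = 4:
  S[X_1,X_1] = ((0)·(0) + (2)·(2) + (-2)·(-2) + (-1)·(-1) + (1)·(1)) / 4 = 10/4 = 2.5
  S[X_1,X_2] = ((0)·(-3) + (2)·(3) + (-2)·(3) + (-1)·(-2) + (1)·(-1)) / 4 = 1/4 = 0.25
  S[X_2,X_2] = ((-3)·(-3) + (3)·(3) + (3)·(3) + (-2)·(-2) + (-1)·(-1)) / 4 = 32/4 = 8
  S = [[2.5, 0.25],
 [0.25, 8]].

Step 3 — invert S. det(S) = 2.5·8 - (0.25)² = 19.9375.
  S^{-1} = (1/det) · [[d, -b], [-b, a]] = [[0.4013, -0.0125],
 [-0.0125, 0.1254]].

Step 4 — quadratic form (x̄ - mu_0)^T · S^{-1} · (x̄ - mu_0):
  S^{-1} · (x̄ - mu_0) = (-0.8276, 0.2759),
  (x̄ - mu_0)^T · [...] = (-2)·(-0.8276) + (2)·(0.2759) = 2.2069.

Step 5 — scale by n: T² = 5 · 2.2069 = 11.0345.

T² ≈ 11.0345


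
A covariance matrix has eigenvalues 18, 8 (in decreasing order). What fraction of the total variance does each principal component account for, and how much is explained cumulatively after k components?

Step 1 — total variance = trace(Sigma) = Σ λ_i = 18 + 8 = 26.

Step 2 — fraction explained by component i = λ_i / Σ λ:
  PC1: 18/26 = 0.6923
  PC2: 8/26 = 0.3077

Step 3 — cumulative fraction after k components = (λ_1 + ... + λ_k) / Σ λ:
  k = 1: 18/26 = 0.6923
  k = 2: (18 + 8)/26 = 26/26 = 1

Summary (fraction, with percent):

explained: PC1 0.6923 (69.23%), PC2 0.3077 (30.77%);  cumulative: 0.6923, 1


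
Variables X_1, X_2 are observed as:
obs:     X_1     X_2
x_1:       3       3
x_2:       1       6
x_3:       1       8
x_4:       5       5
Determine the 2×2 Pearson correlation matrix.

Step 1 — column means:
  mean(X_1) = (3 + 1 + 1 + 5) / 4 = 10/4 = 2.5
  mean(X_2) = (3 + 6 + 8 + 5) / 4 = 22/4 = 5.5

Step 2 — sample variances and covariances s[i,j] = (1/(n-1)) · Σ_k (x_{k,i} - mean_i) · (x_{k,j} - mean_j), with n-1 = 3:
  s[X_1,X_1] = ((0.5)·(0.5) + (-1.5)·(-1.5) + (-1.5)·(-1.5) + (2.5)·(2.5)) / 3 = 11/3 = 3.6667
  s[X_1,X_2] = ((0.5)·(-2.5) + (-1.5)·(0.5) + (-1.5)·(2.5) + (2.5)·(-0.5)) / 3 = -7/3 = -2.3333
  s[X_2,X_2] = ((-2.5)·(-2.5) + (0.5)·(0.5) + (2.5)·(2.5) + (-0.5)·(-0.5)) / 3 = 13/3 = 4.3333
  Sample standard deviations s_i = √(s[i,i]):
  s(X_1) = √(3.6667) = 1.9149
  s(X_2) = √(4.3333) = 2.0817

Step 3 — r_{ij} = s_{ij} / (s_i · s_j):
  r[X_1,X_1] = 1 (diagonal).
  r[X_1,X_2] = -2.3333 / (1.9149 · 2.0817) = -2.3333 / 3.9861 = -0.5854
  r[X_2,X_2] = 1 (diagonal).

R is symmetric with unit diagonal. Assembling:

R = [[1, -0.5854],
 [-0.5854, 1]]


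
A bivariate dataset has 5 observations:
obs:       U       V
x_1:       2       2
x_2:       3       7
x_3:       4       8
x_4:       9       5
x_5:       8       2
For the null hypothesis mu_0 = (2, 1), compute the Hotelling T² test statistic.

Step 1 — sample mean vector:
  mean(U) = (2 + 3 + 4 + 9 + 8) / 5 = 26/5 = 5.2
  mean(V) = (2 + 7 + 8 + 5 + 2) / 5 = 24/5 = 4.8
  x̄ = (5.2, 4.8),  deviation x̄ - mu_0 = (5.2, 4.8) - (2, 1) = (3.2, 3.8).

Step 2 — sample covariance matrix, S[i,j] = (1/(n-1)) · Σ_k (x_{k,i} - mean_i) · (x_{k,j} - mean_j), divisor n-1 = 4:
  S[U,U] = ((-3.2)·(-3.2) + (-2.2)·(-2.2) + (-1.2)·(-1.2) + (3.8)·(3.8) + (2.8)·(2.8)) / 4 = 38.8/4 = 9.7
  S[U,V] = ((-3.2)·(-2.8) + (-2.2)·(2.2) + (-1.2)·(3.2) + (3.8)·(0.2) + (2.8)·(-2.8)) / 4 = -6.8/4 = -1.7
  S[V,V] = ((-2.8)·(-2.8) + (2.2)·(2.2) + (3.2)·(3.2) + (0.2)·(0.2) + (-2.8)·(-2.8)) / 4 = 30.8/4 = 7.7
  S = [[9.7, -1.7],
 [-1.7, 7.7]].

Step 3 — invert S. det(S) = 9.7·7.7 - (-1.7)² = 71.8.
  S^{-1} = (1/det) · [[d, -b], [-b, a]] = [[0.1072, 0.0237],
 [0.0237, 0.1351]].

Step 4 — quadratic form (x̄ - mu_0)^T · S^{-1} · (x̄ - mu_0):
  S^{-1} · (x̄ - mu_0) = (0.4331, 0.5891),
  (x̄ - mu_0)^T · [...] = (3.2)·(0.4331) + (3.8)·(0.5891) = 3.6248.

Step 5 — scale by n: T² = 5 · 3.6248 = 18.124.

T² ≈ 18.124


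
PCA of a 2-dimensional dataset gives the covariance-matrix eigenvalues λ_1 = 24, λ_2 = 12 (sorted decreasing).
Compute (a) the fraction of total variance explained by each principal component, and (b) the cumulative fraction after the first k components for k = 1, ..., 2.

Step 1 — total variance = trace(Sigma) = Σ λ_i = 24 + 12 = 36.

Step 2 — fraction explained by component i = λ_i / Σ λ:
  PC1: 24/36 = 0.6667
  PC2: 12/36 = 0.3333

Step 3 — cumulative fraction after k components = (λ_1 + ... + λ_k) / Σ λ:
  k = 1: 24/36 = 0.6667
  k = 2: (24 + 12)/36 = 36/36 = 1

Summary (fraction, with percent):

explained: PC1 0.6667 (66.67%), PC2 0.3333 (33.33%);  cumulative: 0.6667, 1


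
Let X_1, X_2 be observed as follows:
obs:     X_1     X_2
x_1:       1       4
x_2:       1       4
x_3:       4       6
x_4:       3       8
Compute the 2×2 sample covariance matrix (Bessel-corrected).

Step 1 — column means:
  mean(X_1) = (1 + 1 + 4 + 3) / 4 = 9/4 = 2.25
  mean(X_2) = (4 + 4 + 6 + 8) / 4 = 22/4 = 5.5

Step 2 — sample covariance S[i,j] = (1/(n-1)) · Σ_k (x_{k,i} - mean_i) · (x_{k,j} - mean_j), with n-1 = 3.
  S[X_1,X_1] = ((-1.25)·(-1.25) + (-1.25)·(-1.25) + (1.75)·(1.75) + (0.75)·(0.75)) / 3 = 6.75/3 = 2.25
  S[X_1,X_2] = ((-1.25)·(-1.5) + (-1.25)·(-1.5) + (1.75)·(0.5) + (0.75)·(2.5)) / 3 = 6.5/3 = 2.1667
  S[X_2,X_2] = ((-1.5)·(-1.5) + (-1.5)·(-1.5) + (0.5)·(0.5) + (2.5)·(2.5)) / 3 = 11/3 = 3.6667

S is symmetric (S[j,i] = S[i,j]). Assembling:

S = [[2.25, 2.1667],
 [2.1667, 3.6667]]


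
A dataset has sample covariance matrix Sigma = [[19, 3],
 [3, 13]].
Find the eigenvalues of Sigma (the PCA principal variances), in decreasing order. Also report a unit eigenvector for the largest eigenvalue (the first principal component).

Step 1 — characteristic polynomial of 2×2 Sigma:
  det(Sigma - λI) = λ² - trace · λ + det = 0.
  trace = 19 + 13 = 32, det = 19·13 - (3)² = 238.
Step 2 — discriminant:
  Δ = trace² - 4·det = 1024 - 952 = 72.
Step 3 — eigenvalues:
  λ = (trace ± √Δ)/2 = (32 ± 8.4853)/2,
  λ_1 = 20.2426,  λ_2 = 11.7574.

Step 4 — unit eigenvector for λ_1: solve (Sigma - λ_1 I)v = 0. First row:
  (19 - 20.2426)·v_x + (3)·v_y = 0, i.e. (-1.2426)·v_x + (3)·v_y = 0,
  so v ∝ (b, λ_1 - a) = (3, 1.2426) = u.
  ||u|| = √((3)² + (1.2426)²) = √(10.5442) ≈ 3.2472,
  v_1 = u/||u|| ≈ (0.9239, 0.3827) (||v_1|| = 1).

λ_1 = 20.2426,  λ_2 = 11.7574;  v_1 ≈ (0.9239, 0.3827)


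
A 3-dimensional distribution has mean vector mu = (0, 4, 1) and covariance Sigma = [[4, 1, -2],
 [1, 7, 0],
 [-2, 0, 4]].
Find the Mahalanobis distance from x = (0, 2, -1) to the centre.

Step 1 — centre the observation: (x - mu) = (0, -2, -2).

Step 2 — invert Sigma (cofactor / det for 3×3, or solve directly):
  Sigma^{-1} = [[0.35, -0.05, 0.175],
 [-0.05, 0.15, -0.025],
 [0.175, -0.025, 0.3375]].

Step 3 — form the quadratic (x - mu)^T · Sigma^{-1} · (x - mu):
  Sigma^{-1} · (x - mu) = (-0.25, -0.25, -0.625).
  (x - mu)^T · [Sigma^{-1} · (x - mu)] = (0)·(-0.25) + (-2)·(-0.25) + (-2)·(-0.625) = 1.75.

Step 4 — take square root: d = √(1.75) ≈ 1.3229.

d(x, mu) = √(1.75) ≈ 1.3229


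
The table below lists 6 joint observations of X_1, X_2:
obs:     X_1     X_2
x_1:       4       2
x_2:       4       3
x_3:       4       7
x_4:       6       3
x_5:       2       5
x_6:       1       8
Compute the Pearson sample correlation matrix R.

Step 1 — column means:
  mean(X_1) = (4 + 4 + 4 + 6 + 2 + 1) / 6 = 21/6 = 3.5
  mean(X_2) = (2 + 3 + 7 + 3 + 5 + 8) / 6 = 28/6 = 4.6667

Step 2 — sample variances and covariances s[i,j] = (1/(n-1)) · Σ_k (x_{k,i} - mean_i) · (x_{k,j} - mean_j), with n-1 = 5:
  s[X_1,X_1] = ((0.5)·(0.5) + (0.5)·(0.5) + (0.5)·(0.5) + (2.5)·(2.5) + (-1.5)·(-1.5) + (-2.5)·(-2.5)) / 5 = 15.5/5 = 3.1
  s[X_1,X_2] = ((0.5)·(-2.6667) + (0.5)·(-1.6667) + (0.5)·(2.3333) + (2.5)·(-1.6667) + (-1.5)·(0.3333) + (-2.5)·(3.3333)) / 5 = -14/5 = -2.8
  s[X_2,X_2] = ((-2.6667)·(-2.6667) + (-1.6667)·(-1.6667) + (2.3333)·(2.3333) + (-1.6667)·(-1.6667) + (0.3333)·(0.3333) + (3.3333)·(3.3333)) / 5 = 29.3333/5 = 5.8667
  Sample standard deviations s_i = √(s[i,i]):
  s(X_1) = √(3.1) = 1.7607
  s(X_2) = √(5.8667) = 2.4221

Step 3 — r_{ij} = s_{ij} / (s_i · s_j):
  r[X_1,X_1] = 1 (diagonal).
  r[X_1,X_2] = -2.8 / (1.7607 · 2.4221) = -2.8 / 4.2646 = -0.6566
  r[X_2,X_2] = 1 (diagonal).

R is symmetric with unit diagonal. Assembling:

R = [[1, -0.6566],
 [-0.6566, 1]]


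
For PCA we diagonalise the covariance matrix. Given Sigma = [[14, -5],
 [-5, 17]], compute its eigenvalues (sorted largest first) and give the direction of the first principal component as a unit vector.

Step 1 — characteristic polynomial of 2×2 Sigma:
  det(Sigma - λI) = λ² - trace · λ + det = 0.
  trace = 14 + 17 = 31, det = 14·17 - (-5)² = 213.
Step 2 — discriminant:
  Δ = trace² - 4·det = 961 - 852 = 109.
Step 3 — eigenvalues:
  λ = (trace ± √Δ)/2 = (31 ± 10.4403)/2,
  λ_1 = 20.7202,  λ_2 = 10.2798.

Step 4 — unit eigenvector for λ_1: solve (Sigma - λ_1 I)v = 0. First row:
  (14 - 20.7202)·v_x + (-5)·v_y = 0, i.e. (-6.7202)·v_x + (-5)·v_y = 0,
  so v ∝ (b, λ_1 - a) = (-5, 6.7202); multiply by -1 so the first entry is positive: u = (5, -6.7202).
  ||u|| = √((5)² + (-6.7202)²) = √(70.1605) ≈ 8.3762,
  v_1 = u/||u|| ≈ (0.5969, -0.8023) (||v_1|| = 1).

λ_1 = 20.7202,  λ_2 = 10.2798;  v_1 ≈ (0.5969, -0.8023)


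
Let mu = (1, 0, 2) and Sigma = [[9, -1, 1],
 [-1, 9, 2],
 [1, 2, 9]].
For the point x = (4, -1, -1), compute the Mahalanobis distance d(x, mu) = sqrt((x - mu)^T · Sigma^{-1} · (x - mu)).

Step 1 — centre the observation: (x - mu) = (3, -1, -3).

Step 2 — invert Sigma (cofactor / det for 3×3, or solve directly):
  Sigma^{-1} = [[0.1148, 0.0164, -0.0164],
 [0.0164, 0.1192, -0.0283],
 [-0.0164, -0.0283, 0.1192]].

Step 3 — form the quadratic (x - mu)^T · Sigma^{-1} · (x - mu):
  Sigma^{-1} · (x - mu) = (0.377, 0.0149, -0.3785).
  (x - mu)^T · [Sigma^{-1} · (x - mu)] = (3)·(0.377) + (-1)·(0.0149) + (-3)·(-0.3785) = 2.2519.

Step 4 — take square root: d = √(2.2519) ≈ 1.5006.

d(x, mu) = √(2.2519) ≈ 1.5006


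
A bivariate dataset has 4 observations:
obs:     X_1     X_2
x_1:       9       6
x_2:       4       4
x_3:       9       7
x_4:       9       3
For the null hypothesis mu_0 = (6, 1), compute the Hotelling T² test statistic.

Step 1 — sample mean vector:
  mean(X_1) = (9 + 4 + 9 + 9) / 4 = 31/4 = 7.75
  mean(X_2) = (6 + 4 + 7 + 3) / 4 = 20/4 = 5
  x̄ = (7.75, 5),  deviation x̄ - mu_0 = (7.75, 5) - (6, 1) = (1.75, 4).

Step 2 — sample covariance matrix, S[i,j] = (1/(n-1)) · Σ_k (x_{k,i} - mean_i) · (x_{k,j} - mean_j), divisor n-1 = 3:
  S[X_1,X_1] = ((1.25)·(1.25) + (-3.75)·(-3.75) + (1.25)·(1.25) + (1.25)·(1.25)) / 3 = 18.75/3 = 6.25
  S[X_1,X_2] = ((1.25)·(1) + (-3.75)·(-1) + (1.25)·(2) + (1.25)·(-2)) / 3 = 5/3 = 1.6667
  S[X_2,X_2] = ((1)·(1) + (-1)·(-1) + (2)·(2) + (-2)·(-2)) / 3 = 10/3 = 3.3333
  S = [[6.25, 1.6667],
 [1.6667, 3.3333]].

Step 3 — invert S. det(S) = 6.25·3.3333 - (1.6667)² = 18.0556.
  S^{-1} = (1/det) · [[d, -b], [-b, a]] = [[0.1846, -0.0923],
 [-0.0923, 0.3462]].

Step 4 — quadratic form (x̄ - mu_0)^T · S^{-1} · (x̄ - mu_0):
  S^{-1} · (x̄ - mu_0) = (-0.0462, 1.2231),
  (x̄ - mu_0)^T · [...] = (1.75)·(-0.0462) + (4)·(1.2231) = 4.8115.

Step 5 — scale by n: T² = 4 · 4.8115 = 19.2462.

T² ≈ 19.2462


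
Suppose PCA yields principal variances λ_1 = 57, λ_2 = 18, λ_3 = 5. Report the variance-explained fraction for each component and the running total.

Step 1 — total variance = trace(Sigma) = Σ λ_i = 57 + 18 + 5 = 80.

Step 2 — fraction explained by component i = λ_i / Σ λ:
  PC1: 57/80 = 0.7125
  PC2: 18/80 = 0.225
  PC3: 5/80 = 0.0625

Step 3 — cumulative fraction after k components = (λ_1 + ... + λ_k) / Σ λ:
  k = 1: 57/80 = 0.7125
  k = 2: (57 + 18)/80 = 75/80 = 0.9375
  k = 3: (57 + 18 + 5)/80 = 80/80 = 1

Summary (fraction, with percent):

explained: PC1 0.7125 (71.25%), PC2 0.225 (22.5%), PC3 0.0625 (6.25%);  cumulative: 0.7125, 0.9375, 1


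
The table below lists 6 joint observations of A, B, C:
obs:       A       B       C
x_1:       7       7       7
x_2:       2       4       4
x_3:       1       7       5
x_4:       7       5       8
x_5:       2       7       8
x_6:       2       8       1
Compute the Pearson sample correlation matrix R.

Step 1 — column means:
  mean(A) = (7 + 2 + 1 + 7 + 2 + 2) / 6 = 21/6 = 3.5
  mean(B) = (7 + 4 + 7 + 5 + 7 + 8) / 6 = 38/6 = 6.3333
  mean(C) = (7 + 4 + 5 + 8 + 8 + 1) / 6 = 33/6 = 5.5

Step 2 — sample variances and covariances s[i,j] = (1/(n-1)) · Σ_k (x_{k,i} - mean_i) · (x_{k,j} - mean_j), with n-1 = 5:
  s[A,A] = ((3.5)·(3.5) + (-1.5)·(-1.5) + (-2.5)·(-2.5) + (3.5)·(3.5) + (-1.5)·(-1.5) + (-1.5)·(-1.5)) / 5 = 37.5/5 = 7.5
  s[A,B] = ((3.5)·(0.6667) + (-1.5)·(-2.3333) + (-2.5)·(0.6667) + (3.5)·(-1.3333) + (-1.5)·(0.6667) + (-1.5)·(1.6667)) / 5 = -4/5 = -0.8
  s[A,C] = ((3.5)·(1.5) + (-1.5)·(-1.5) + (-2.5)·(-0.5) + (3.5)·(2.5) + (-1.5)·(2.5) + (-1.5)·(-4.5)) / 5 = 20.5/5 = 4.1
  s[B,B] = ((0.6667)·(0.6667) + (-2.3333)·(-2.3333) + (0.6667)·(0.6667) + (-1.3333)·(-1.3333) + (0.6667)·(0.6667) + (1.6667)·(1.6667)) / 5 = 11.3333/5 = 2.2667
  s[B,C] = ((0.6667)·(1.5) + (-2.3333)·(-1.5) + (0.6667)·(-0.5) + (-1.3333)·(2.5) + (0.6667)·(2.5) + (1.6667)·(-4.5)) / 5 = -5/5 = -1
  s[C,C] = ((1.5)·(1.5) + (-1.5)·(-1.5) + (-0.5)·(-0.5) + (2.5)·(2.5) + (2.5)·(2.5) + (-4.5)·(-4.5)) / 5 = 37.5/5 = 7.5
  Sample standard deviations s_i = √(s[i,i]):
  s(A) = √(7.5) = 2.7386
  s(B) = √(2.2667) = 1.5055
  s(C) = √(7.5) = 2.7386

Step 3 — r_{ij} = s_{ij} / (s_i · s_j):
  r[A,A] = 1 (diagonal).
  r[A,B] = -0.8 / (2.7386 · 1.5055) = -0.8 / 4.1231 = -0.194
  r[A,C] = 4.1 / (2.7386 · 2.7386) = 4.1 / 7.5 = 0.5467
  r[B,B] = 1 (diagonal).
  r[B,C] = -1 / (1.5055 · 2.7386) = -1 / 4.1231 = -0.2425
  r[C,C] = 1 (diagonal).

R is symmetric with unit diagonal. Assembling:

R = [[1, -0.194, 0.5467],
 [-0.194, 1, -0.2425],
 [0.5467, -0.2425, 1]]


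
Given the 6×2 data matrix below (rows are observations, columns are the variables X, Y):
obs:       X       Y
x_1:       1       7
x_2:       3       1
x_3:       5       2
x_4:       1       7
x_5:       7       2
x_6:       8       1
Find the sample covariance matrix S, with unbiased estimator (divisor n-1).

Step 1 — column means:
  mean(X) = (1 + 3 + 5 + 1 + 7 + 8) / 6 = 25/6 = 4.1667
  mean(Y) = (7 + 1 + 2 + 7 + 2 + 1) / 6 = 20/6 = 3.3333

Step 2 — sample covariance S[i,j] = (1/(n-1)) · Σ_k (x_{k,i} - mean_i) · (x_{k,j} - mean_j), with n-1 = 5.
  S[X,X] = ((-3.1667)·(-3.1667) + (-1.1667)·(-1.1667) + (0.8333)·(0.8333) + (-3.1667)·(-3.1667) + (2.8333)·(2.8333) + (3.8333)·(3.8333)) / 5 = 44.8333/5 = 8.9667
  S[X,Y] = ((-3.1667)·(3.6667) + (-1.1667)·(-2.3333) + (0.8333)·(-1.3333) + (-3.1667)·(3.6667) + (2.8333)·(-1.3333) + (3.8333)·(-2.3333)) / 5 = -34.3333/5 = -6.8667
  S[Y,Y] = ((3.6667)·(3.6667) + (-2.3333)·(-2.3333) + (-1.3333)·(-1.3333) + (3.6667)·(3.6667) + (-1.3333)·(-1.3333) + (-2.3333)·(-2.3333)) / 5 = 41.3333/5 = 8.2667

S is symmetric (S[j,i] = S[i,j]). Assembling:

S = [[8.9667, -6.8667],
 [-6.8667, 8.2667]]


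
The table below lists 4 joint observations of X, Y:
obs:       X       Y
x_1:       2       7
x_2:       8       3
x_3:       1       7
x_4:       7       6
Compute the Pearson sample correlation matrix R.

Step 1 — column means:
  mean(X) = (2 + 8 + 1 + 7) / 4 = 18/4 = 4.5
  mean(Y) = (7 + 3 + 7 + 6) / 4 = 23/4 = 5.75

Step 2 — sample variances and covariances s[i,j] = (1/(n-1)) · Σ_k (x_{k,i} - mean_i) · (x_{k,j} - mean_j), with n-1 = 3:
  s[X,X] = ((-2.5)·(-2.5) + (3.5)·(3.5) + (-3.5)·(-3.5) + (2.5)·(2.5)) / 3 = 37/3 = 12.3333
  s[X,Y] = ((-2.5)·(1.25) + (3.5)·(-2.75) + (-3.5)·(1.25) + (2.5)·(0.25)) / 3 = -16.5/3 = -5.5
  s[Y,Y] = ((1.25)·(1.25) + (-2.75)·(-2.75) + (1.25)·(1.25) + (0.25)·(0.25)) / 3 = 10.75/3 = 3.5833
  Sample standard deviations s_i = √(s[i,i]):
  s(X) = √(12.3333) = 3.5119
  s(Y) = √(3.5833) = 1.893

Step 3 — r_{ij} = s_{ij} / (s_i · s_j):
  r[X,X] = 1 (diagonal).
  r[X,Y] = -5.5 / (3.5119 · 1.893) = -5.5 / 6.6479 = -0.8273
  r[Y,Y] = 1 (diagonal).

R is symmetric with unit diagonal. Assembling:

R = [[1, -0.8273],
 [-0.8273, 1]]


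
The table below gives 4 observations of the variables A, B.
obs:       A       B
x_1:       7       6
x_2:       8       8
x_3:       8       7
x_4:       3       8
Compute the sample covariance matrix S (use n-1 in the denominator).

Step 1 — column means:
  mean(A) = (7 + 8 + 8 + 3) / 4 = 26/4 = 6.5
  mean(B) = (6 + 8 + 7 + 8) / 4 = 29/4 = 7.25

Step 2 — sample covariance S[i,j] = (1/(n-1)) · Σ_k (x_{k,i} - mean_i) · (x_{k,j} - mean_j), with n-1 = 3.
  S[A,A] = ((0.5)·(0.5) + (1.5)·(1.5) + (1.5)·(1.5) + (-3.5)·(-3.5)) / 3 = 17/3 = 5.6667
  S[A,B] = ((0.5)·(-1.25) + (1.5)·(0.75) + (1.5)·(-0.25) + (-3.5)·(0.75)) / 3 = -2.5/3 = -0.8333
  S[B,B] = ((-1.25)·(-1.25) + (0.75)·(0.75) + (-0.25)·(-0.25) + (0.75)·(0.75)) / 3 = 2.75/3 = 0.9167

S is symmetric (S[j,i] = S[i,j]). Assembling:

S = [[5.6667, -0.8333],
 [-0.8333, 0.9167]]


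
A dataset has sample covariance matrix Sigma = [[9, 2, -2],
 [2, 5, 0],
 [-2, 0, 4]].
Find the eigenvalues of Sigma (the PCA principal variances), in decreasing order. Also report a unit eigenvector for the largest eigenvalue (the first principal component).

Step 1 — characteristic polynomial p(λ) = det(λI - Sigma) = λ³ - tr·λ² + c_1·λ - det, where tr = trace, c_1 = sum of the principal 2×2 minors, det = det(Sigma):
  tr = 9 + 5 + 4 = 18,
  c_1 = (9·5 - (2)²) + (9·4 - (-2)²) + (5·4 - (0)²) = 41 + 32 + 20 = 93,
  det = 9·(5·4 - (0)²) - (2)·((2)·4 - (0)·(-2)) + (-2)·((2)·(0) - 5·(-2)) = 9·(20) - (2)·(8) + (-2)·(10) = 144.
  So p(λ) = λ³ - 18λ² + 93λ - 144.
Step 2 — look for an integer root (rational root theorem: any rational root is an integer divisor of 144). Testing λ = 3:
  p(3) = 27 - 162 + 279 - 144 = 0  ✓
  Dividing out (λ - 3): p(λ) = (λ - 3)(λ² - 15λ + 48).
Step 3 — remaining eigenvalues from the quadratic λ² - 15λ + 48 = 0:
  Δ = 15² - 4·48 = 225 - 192 = 33,  λ = (15 ± √33)/2 = (15 ± 5.7446)/2 ≈ 10.3723 or 4.6277.
  Sorted: λ_1 = 10.3723,  λ_2 = 4.6277,  λ_3 = 3  (check: sum = 18 = tr ✓).

Step 4 — unit eigenvector for λ_1 ≈ 10.3723: v spans the null space of (Sigma - λ_1 I), whose rows are
  r_1 = (-1.3723, 2, -2),  r_2 = (2, -5.3723, 0),  r_3 = (-2, 0, -6.3723).
  v is orthogonal to every row, so take v ∝ r_1 × r_2 = ((2)·(0) - (-2)·(-5.3723), (-2)·(2) - (-1.3723)·(0), (-1.3723)·(-5.3723) - (2)·(2)) ≈ (-10.7446, -4, 3.3723).
  Rescale (multiply by -1 so the first nonzero entry is positive): u = (10.7446, 4, -3.3723).
  ||u|| = √((10.7446)² + (4)² + (-3.3723)²) = √(142.8179) ≈ 11.9506,  v_1 = u/||u|| ≈ (0.8991, 0.3347, -0.2822) (||v_1|| = 1).

λ_1 = 10.3723,  λ_2 = 4.6277,  λ_3 = 3;  v_1 ≈ (0.8991, 0.3347, -0.2822)


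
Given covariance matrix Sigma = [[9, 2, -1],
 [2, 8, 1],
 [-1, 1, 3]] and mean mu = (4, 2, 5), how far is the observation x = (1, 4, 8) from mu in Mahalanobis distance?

Step 1 — centre the observation: (x - mu) = (-3, 2, 3).

Step 2 — invert Sigma (cofactor / det for 3×3, or solve directly):
  Sigma^{-1} = [[0.1257, -0.0383, 0.0546],
 [-0.0383, 0.1421, -0.0601],
 [0.0546, -0.0601, 0.3716]].

Step 3 — form the quadratic (x - mu)^T · Sigma^{-1} · (x - mu):
  Sigma^{-1} · (x - mu) = (-0.2896, 0.2186, 0.8306).
  (x - mu)^T · [Sigma^{-1} · (x - mu)] = (-3)·(-0.2896) + (2)·(0.2186) + (3)·(0.8306) = 3.7978.

Step 4 — take square root: d = √(3.7978) ≈ 1.9488.

d(x, mu) = √(3.7978) ≈ 1.9488


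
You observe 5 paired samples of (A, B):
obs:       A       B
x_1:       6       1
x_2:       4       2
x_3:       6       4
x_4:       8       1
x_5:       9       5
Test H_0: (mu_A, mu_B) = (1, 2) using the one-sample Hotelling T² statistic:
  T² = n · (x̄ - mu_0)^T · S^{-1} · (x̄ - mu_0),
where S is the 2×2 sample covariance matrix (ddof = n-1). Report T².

Step 1 — sample mean vector:
  mean(A) = (6 + 4 + 6 + 8 + 9) / 5 = 33/5 = 6.6
  mean(B) = (1 + 2 + 4 + 1 + 5) / 5 = 13/5 = 2.6
  x̄ = (6.6, 2.6),  deviation x̄ - mu_0 = (6.6, 2.6) - (1, 2) = (5.6, 0.6).

Step 2 — sample covariance matrix, S[i,j] = (1/(n-1)) · Σ_k (x_{k,i} - mean_i) · (x_{k,j} - mean_j), divisor n-1 = 4:
  S[A,A] = ((-0.6)·(-0.6) + (-2.6)·(-2.6) + (-0.6)·(-0.6) + (1.4)·(1.4) + (2.4)·(2.4)) / 4 = 15.2/4 = 3.8
  S[A,B] = ((-0.6)·(-1.6) + (-2.6)·(-0.6) + (-0.6)·(1.4) + (1.4)·(-1.6) + (2.4)·(2.4)) / 4 = 5.2/4 = 1.3
  S[B,B] = ((-1.6)·(-1.6) + (-0.6)·(-0.6) + (1.4)·(1.4) + (-1.6)·(-1.6) + (2.4)·(2.4)) / 4 = 13.2/4 = 3.3
  S = [[3.8, 1.3],
 [1.3, 3.3]].

Step 3 — invert S. det(S) = 3.8·3.3 - (1.3)² = 10.85.
  S^{-1} = (1/det) · [[d, -b], [-b, a]] = [[0.3041, -0.1198],
 [-0.1198, 0.3502]].

Step 4 — quadratic form (x̄ - mu_0)^T · S^{-1} · (x̄ - mu_0):
  S^{-1} · (x̄ - mu_0) = (1.6313, -0.4608),
  (x̄ - mu_0)^T · [...] = (5.6)·(1.6313) + (0.6)·(-0.4608) = 8.859.

Step 5 — scale by n: T² = 5 · 8.859 = 44.2949.

T² ≈ 44.2949


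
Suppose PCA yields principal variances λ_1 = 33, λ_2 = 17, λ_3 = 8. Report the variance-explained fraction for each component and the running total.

Step 1 — total variance = trace(Sigma) = Σ λ_i = 33 + 17 + 8 = 58.

Step 2 — fraction explained by component i = λ_i / Σ λ:
  PC1: 33/58 = 0.569
  PC2: 17/58 = 0.2931
  PC3: 8/58 = 0.1379

Step 3 — cumulative fraction after k components = (λ_1 + ... + λ_k) / Σ λ:
  k = 1: 33/58 = 0.569
  k = 2: (33 + 17)/58 = 50/58 = 0.8621
  k = 3: (33 + 17 + 8)/58 = 58/58 = 1

Summary (fraction, with percent):

explained: PC1 0.569 (56.9%), PC2 0.2931 (29.31%), PC3 0.1379 (13.79%);  cumulative: 0.569, 0.8621, 1


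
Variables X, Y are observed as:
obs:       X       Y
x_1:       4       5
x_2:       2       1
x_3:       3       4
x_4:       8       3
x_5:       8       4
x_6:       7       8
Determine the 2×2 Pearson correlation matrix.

Step 1 — column means:
  mean(X) = (4 + 2 + 3 + 8 + 8 + 7) / 6 = 32/6 = 5.3333
  mean(Y) = (5 + 1 + 4 + 3 + 4 + 8) / 6 = 25/6 = 4.1667

Step 2 — sample variances and covariances s[i,j] = (1/(n-1)) · Σ_k (x_{k,i} - mean_i) · (x_{k,j} - mean_j), with n-1 = 5:
  s[X,X] = ((-1.3333)·(-1.3333) + (-3.3333)·(-3.3333) + (-2.3333)·(-2.3333) + (2.6667)·(2.6667) + (2.6667)·(2.6667) + (1.6667)·(1.6667)) / 5 = 35.3333/5 = 7.0667
  s[X,Y] = ((-1.3333)·(0.8333) + (-3.3333)·(-3.1667) + (-2.3333)·(-0.1667) + (2.6667)·(-1.1667) + (2.6667)·(-0.1667) + (1.6667)·(3.8333)) / 5 = 12.6667/5 = 2.5333
  s[Y,Y] = ((0.8333)·(0.8333) + (-3.1667)·(-3.1667) + (-0.1667)·(-0.1667) + (-1.1667)·(-1.1667) + (-0.1667)·(-0.1667) + (3.8333)·(3.8333)) / 5 = 26.8333/5 = 5.3667
  Sample standard deviations s_i = √(s[i,i]):
  s(X) = √(7.0667) = 2.6583
  s(Y) = √(5.3667) = 2.3166

Step 3 — r_{ij} = s_{ij} / (s_i · s_j):
  r[X,X] = 1 (diagonal).
  r[X,Y] = 2.5333 / (2.6583 · 2.3166) = 2.5333 / 6.1583 = 0.4114
  r[Y,Y] = 1 (diagonal).

R is symmetric with unit diagonal. Assembling:

R = [[1, 0.4114],
 [0.4114, 1]]


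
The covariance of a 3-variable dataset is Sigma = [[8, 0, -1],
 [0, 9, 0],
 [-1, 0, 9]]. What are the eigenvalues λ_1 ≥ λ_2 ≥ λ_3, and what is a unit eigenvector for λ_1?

Step 1 — characteristic polynomial p(λ) = det(λI - Sigma) = λ³ - tr·λ² + c_1·λ - det, where tr = trace, c_1 = sum of the principal 2×2 minors, det = det(Sigma):
  tr = 8 + 9 + 9 = 26,
  c_1 = (8·9 - (0)²) + (8·9 - (-1)²) + (9·9 - (0)²) = 72 + 71 + 81 = 224,
  det = 8·(9·9 - (0)²) - (0)·((0)·9 - (0)·(-1)) + (-1)·((0)·(0) - 9·(-1)) = 8·(81) - (0)·(0) + (-1)·(9) = 639.
  So p(λ) = λ³ - 26λ² + 224λ - 639.
Step 2 — look for an integer root (rational root theorem: any rational root is an integer divisor of 639). Testing λ = 9:
  p(9) = 729 - 2106 + 2016 - 639 = 0  ✓
  Dividing out (λ - 9): p(λ) = (λ - 9)(λ² - 17λ + 71).
Step 3 — remaining eigenvalues from the quadratic λ² - 17λ + 71 = 0:
  Δ = 17² - 4·71 = 289 - 284 = 5,  λ = (17 ± √5)/2 = (17 ± 2.2361)/2 ≈ 9.618 or 7.382.
  Sorted: λ_1 = 9.618,  λ_2 = 9,  λ_3 = 7.382  (check: sum = 26 = tr ✓).

Step 4 — unit eigenvector for λ_1 ≈ 9.618: v spans the null space of (Sigma - λ_1 I), whose rows are
  r_1 = (-1.618, 0, -1),  r_2 = (0, -0.618, 0),  r_3 = (-1, 0, -0.618).
  v is orthogonal to every row, so take v ∝ r_1 × r_2 = ((0)·(0) - (-1)·(-0.618), (-1)·(0) - (-1.618)·(0), (-1.618)·(-0.618) - (0)·(0)) ≈ (-0.618, 0, 1).
  Rescale (multiply by -1 so the first nonzero entry is positive): u = (0.618, 0, -1).
  ||u|| = √((0.618)² + (0)² + (-1)²) = √(1.382) ≈ 1.1756,  v_1 = u/||u|| ≈ (0.5257, 0, -0.8507) (||v_1|| = 1).

λ_1 = 9.618,  λ_2 = 9,  λ_3 = 7.382;  v_1 ≈ (0.5257, 0, -0.8507)


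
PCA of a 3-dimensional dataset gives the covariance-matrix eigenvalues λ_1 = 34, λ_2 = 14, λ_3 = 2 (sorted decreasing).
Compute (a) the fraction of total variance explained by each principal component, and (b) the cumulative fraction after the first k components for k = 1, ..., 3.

Step 1 — total variance = trace(Sigma) = Σ λ_i = 34 + 14 + 2 = 50.

Step 2 — fraction explained by component i = λ_i / Σ λ:
  PC1: 34/50 = 0.68
  PC2: 14/50 = 0.28
  PC3: 2/50 = 0.04

Step 3 — cumulative fraction after k components = (λ_1 + ... + λ_k) / Σ λ:
  k = 1: 34/50 = 0.68
  k = 2: (34 + 14)/50 = 48/50 = 0.96
  k = 3: (34 + 14 + 2)/50 = 50/50 = 1

Summary (fraction, with percent):

explained: PC1 0.68 (68%), PC2 0.28 (28%), PC3 0.04 (4%);  cumulative: 0.68, 0.96, 1


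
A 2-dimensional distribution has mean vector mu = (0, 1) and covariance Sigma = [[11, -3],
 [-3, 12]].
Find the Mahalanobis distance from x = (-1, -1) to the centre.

Step 1 — centre the observation: (x - mu) = (-1, -2).

Step 2 — invert Sigma. det(Sigma) = 11·12 - (-3)² = 123.
  Sigma^{-1} = (1/det) · [[d, -b], [-b, a]] = [[0.0976, 0.0244],
 [0.0244, 0.0894]].

Step 3 — form the quadratic (x - mu)^T · Sigma^{-1} · (x - mu):
  Sigma^{-1} · (x - mu) = (-0.1463, -0.2033).
  (x - mu)^T · [Sigma^{-1} · (x - mu)] = (-1)·(-0.1463) + (-2)·(-0.2033) = 0.5528.

Step 4 — take square root: d = √(0.5528) ≈ 0.7435.

d(x, mu) = √(0.5528) ≈ 0.7435


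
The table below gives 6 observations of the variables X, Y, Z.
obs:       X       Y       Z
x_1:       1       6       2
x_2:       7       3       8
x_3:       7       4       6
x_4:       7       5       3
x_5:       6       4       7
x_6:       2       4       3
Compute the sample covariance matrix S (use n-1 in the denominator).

Step 1 — column means:
  mean(X) = (1 + 7 + 7 + 7 + 6 + 2) / 6 = 30/6 = 5
  mean(Y) = (6 + 3 + 4 + 5 + 4 + 4) / 6 = 26/6 = 4.3333
  mean(Z) = (2 + 8 + 6 + 3 + 7 + 3) / 6 = 29/6 = 4.8333

Step 2 — sample covariance S[i,j] = (1/(n-1)) · Σ_k (x_{k,i} - mean_i) · (x_{k,j} - mean_j), with n-1 = 5.
  S[X,X] = ((-4)·(-4) + (2)·(2) + (2)·(2) + (2)·(2) + (1)·(1) + (-3)·(-3)) / 5 = 38/5 = 7.6
  S[X,Y] = ((-4)·(1.6667) + (2)·(-1.3333) + (2)·(-0.3333) + (2)·(0.6667) + (1)·(-0.3333) + (-3)·(-0.3333)) / 5 = -8/5 = -1.6
  S[X,Z] = ((-4)·(-2.8333) + (2)·(3.1667) + (2)·(1.1667) + (2)·(-1.8333) + (1)·(2.1667) + (-3)·(-1.8333)) / 5 = 24/5 = 4.8
  S[Y,Y] = ((1.6667)·(1.6667) + (-1.3333)·(-1.3333) + (-0.3333)·(-0.3333) + (0.6667)·(0.6667) + (-0.3333)·(-0.3333) + (-0.3333)·(-0.3333)) / 5 = 5.3333/5 = 1.0667
  S[Y,Z] = ((1.6667)·(-2.8333) + (-1.3333)·(3.1667) + (-0.3333)·(1.1667) + (0.6667)·(-1.8333) + (-0.3333)·(2.1667) + (-0.3333)·(-1.8333)) / 5 = -10.6667/5 = -2.1333
  S[Z,Z] = ((-2.8333)·(-2.8333) + (3.1667)·(3.1667) + (1.1667)·(1.1667) + (-1.8333)·(-1.8333) + (2.1667)·(2.1667) + (-1.8333)·(-1.8333)) / 5 = 30.8333/5 = 6.1667

S is symmetric (S[j,i] = S[i,j]). Assembling:

S = [[7.6, -1.6, 4.8],
 [-1.6, 1.0667, -2.1333],
 [4.8, -2.1333, 6.1667]]


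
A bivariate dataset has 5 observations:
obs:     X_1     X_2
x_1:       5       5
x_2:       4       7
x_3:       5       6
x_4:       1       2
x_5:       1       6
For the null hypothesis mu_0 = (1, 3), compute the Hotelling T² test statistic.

Step 1 — sample mean vector:
  mean(X_1) = (5 + 4 + 5 + 1 + 1) / 5 = 16/5 = 3.2
  mean(X_2) = (5 + 7 + 6 + 2 + 6) / 5 = 26/5 = 5.2
  x̄ = (3.2, 5.2),  deviation x̄ - mu_0 = (3.2, 5.2) - (1, 3) = (2.2, 2.2).

Step 2 — sample covariance matrix, S[i,j] = (1/(n-1)) · Σ_k (x_{k,i} - mean_i) · (x_{k,j} - mean_j), divisor n-1 = 4:
  S[X_1,X_1] = ((1.8)·(1.8) + (0.8)·(0.8) + (1.8)·(1.8) + (-2.2)·(-2.2) + (-2.2)·(-2.2)) / 4 = 16.8/4 = 4.2
  S[X_1,X_2] = ((1.8)·(-0.2) + (0.8)·(1.8) + (1.8)·(0.8) + (-2.2)·(-3.2) + (-2.2)·(0.8)) / 4 = 7.8/4 = 1.95
  S[X_2,X_2] = ((-0.2)·(-0.2) + (1.8)·(1.8) + (0.8)·(0.8) + (-3.2)·(-3.2) + (0.8)·(0.8)) / 4 = 14.8/4 = 3.7
  S = [[4.2, 1.95],
 [1.95, 3.7]].

Step 3 — invert S. det(S) = 4.2·3.7 - (1.95)² = 11.7375.
  S^{-1} = (1/det) · [[d, -b], [-b, a]] = [[0.3152, -0.1661],
 [-0.1661, 0.3578]].

Step 4 — quadratic form (x̄ - mu_0)^T · S^{-1} · (x̄ - mu_0):
  S^{-1} · (x̄ - mu_0) = (0.328, 0.4217),
  (x̄ - mu_0)^T · [...] = (2.2)·(0.328) + (2.2)·(0.4217) = 1.6494.

Step 5 — scale by n: T² = 5 · 1.6494 = 8.2471.

T² ≈ 8.2471


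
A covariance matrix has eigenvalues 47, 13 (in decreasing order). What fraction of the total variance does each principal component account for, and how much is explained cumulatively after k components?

Step 1 — total variance = trace(Sigma) = Σ λ_i = 47 + 13 = 60.

Step 2 — fraction explained by component i = λ_i / Σ λ:
  PC1: 47/60 = 0.7833
  PC2: 13/60 = 0.2167

Step 3 — cumulative fraction after k components = (λ_1 + ... + λ_k) / Σ λ:
  k = 1: 47/60 = 0.7833
  k = 2: (47 + 13)/60 = 60/60 = 1

Summary (fraction, with percent):

explained: PC1 0.7833 (78.33%), PC2 0.2167 (21.67%);  cumulative: 0.7833, 1


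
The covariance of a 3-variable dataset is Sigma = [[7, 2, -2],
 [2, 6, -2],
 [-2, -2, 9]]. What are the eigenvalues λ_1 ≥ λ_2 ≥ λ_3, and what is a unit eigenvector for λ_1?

Step 1 — characteristic polynomial p(λ) = det(λI - Sigma) = λ³ - tr·λ² + c_1·λ - det, where tr = trace, c_1 = sum of the principal 2×2 minors, det = det(Sigma):
  tr = 7 + 6 + 9 = 22,
  c_1 = (7·6 - (2)²) + (7·9 - (-2)²) + (6·9 - (-2)²) = 38 + 59 + 50 = 147,
  det = 7·(6·9 - (-2)²) - (2)·((2)·9 - (-2)·(-2)) + (-2)·((2)·(-2) - 6·(-2)) = 7·(50) - (2)·(14) + (-2)·(8) = 306.
  So p(λ) = λ³ - 22λ² + 147λ - 306.
Step 2 — look for an integer root (rational root theorem: any rational root is an integer divisor of 306). Testing λ = 6:
  p(6) = 216 - 792 + 882 - 306 = 0  ✓
  Dividing out (λ - 6): p(λ) = (λ - 6)(λ² - 16λ + 51).
Step 3 — remaining eigenvalues from the quadratic λ² - 16λ + 51 = 0:
  Δ = 16² - 4·51 = 256 - 204 = 52,  λ = (16 ± √52)/2 = (16 ± 7.2111)/2 ≈ 11.6056 or 4.3944.
  Sorted: λ_1 = 11.6056,  λ_2 = 6,  λ_3 = 4.3944  (check: sum = 22 = tr ✓).

Step 4 — unit eigenvector for λ_1 ≈ 11.6056: v spans the null space of (Sigma - λ_1 I), whose rows are
  r_1 = (-4.6056, 2, -2),  r_2 = (2, -5.6056, -2),  r_3 = (-2, -2, -2.6056).
  v is orthogonal to every row, so take v ∝ r_1 × r_2 = ((2)·(-2) - (-2)·(-5.6056), (-2)·(2) - (-4.6056)·(-2), (-4.6056)·(-5.6056) - (2)·(2)) ≈ (-15.2111, -13.2111, 21.8167).
  Rescale (multiply by -1 so the first nonzero entry is positive): u = (15.2111, 13.2111, -21.8167).
  ||u|| = √((15.2111)² + (13.2111)² + (-21.8167)²) = √(881.8773) ≈ 29.6964,  v_1 = u/||u|| ≈ (0.5122, 0.4449, -0.7347) (||v_1|| = 1).

λ_1 = 11.6056,  λ_2 = 6,  λ_3 = 4.3944;  v_1 ≈ (0.5122, 0.4449, -0.7347)
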